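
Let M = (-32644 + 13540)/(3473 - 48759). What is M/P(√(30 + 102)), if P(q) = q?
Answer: 1592*√33/249073 ≈ 0.036718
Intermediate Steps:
M = 9552/22643 (M = -19104/(-45286) = -19104*(-1/45286) = 9552/22643 ≈ 0.42185)
M/P(√(30 + 102)) = 9552/(22643*(√(30 + 102))) = 9552/(22643*(√132)) = 9552/(22643*((2*√33))) = 9552*(√33/66)/22643 = 1592*√33/249073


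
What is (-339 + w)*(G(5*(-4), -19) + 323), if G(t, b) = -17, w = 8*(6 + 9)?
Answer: -67014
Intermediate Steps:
w = 120 (w = 8*15 = 120)
(-339 + w)*(G(5*(-4), -19) + 323) = (-339 + 120)*(-17 + 323) = -219*306 = -67014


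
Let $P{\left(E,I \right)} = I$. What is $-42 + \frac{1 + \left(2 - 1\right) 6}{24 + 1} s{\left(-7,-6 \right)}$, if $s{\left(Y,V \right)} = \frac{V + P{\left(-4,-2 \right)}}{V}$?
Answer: $- \frac{3122}{75} \approx -41.627$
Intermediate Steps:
$s{\left(Y,V \right)} = \frac{-2 + V}{V}$ ($s{\left(Y,V \right)} = \frac{V - 2}{V} = \frac{-2 + V}{V}$)
$-42 + \frac{1 + \left(2 - 1\right) 6}{24 + 1} s{\left(-7,-6 \right)} = -42 + \frac{1 + \left(2 - 1\right) 6}{24 + 1} \frac{-2 - 6}{-6} = -42 + \frac{1 + 1 \cdot 6}{25} \left(\left(- \frac{1}{6}\right) \left(-8\right)\right) = -42 + \left(1 + 6\right) \frac{1}{25} \cdot \frac{4}{3} = -42 + 7 \cdot \frac{1}{25} \cdot \frac{4}{3} = -42 + \frac{7}{25} \cdot \frac{4}{3} = -42 + \frac{28}{75} = - \frac{3122}{75}$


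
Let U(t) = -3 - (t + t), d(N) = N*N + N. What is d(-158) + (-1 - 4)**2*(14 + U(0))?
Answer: 25081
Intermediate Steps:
d(N) = N + N**2 (d(N) = N**2 + N = N + N**2)
U(t) = -3 - 2*t
d(-158) + (-1 - 4)**2*(14 + U(0)) = -158*(1 - 158) + (-1 - 4)**2*(14 + (-3 - 2*0)) = -158*(-157) + (-5)**2*(14 + (-3 + 0)) = 24806 + 25*(14 - 3) = 24806 + 25*11 = 24806 + 275 = 25081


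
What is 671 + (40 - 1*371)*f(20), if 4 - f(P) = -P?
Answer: -7273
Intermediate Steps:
f(P) = 4 + P (f(P) = 4 - (-1)*P = 4 + P)
671 + (40 - 1*371)*f(20) = 671 + (40 - 1*371)*(4 + 20) = 671 + (40 - 371)*24 = 671 - 331*24 = 671 - 7944 = -7273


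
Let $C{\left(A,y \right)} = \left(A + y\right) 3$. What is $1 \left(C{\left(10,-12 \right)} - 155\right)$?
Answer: $-161$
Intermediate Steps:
$C{\left(A,y \right)} = 3 A + 3 y$
$1 \left(C{\left(10,-12 \right)} - 155\right) = 1 \left(\left(3 \cdot 10 + 3 \left(-12\right)\right) - 155\right) = 1 \left(\left(30 - 36\right) - 155\right) = 1 \left(-6 - 155\right) = 1 \left(-161\right) = -161$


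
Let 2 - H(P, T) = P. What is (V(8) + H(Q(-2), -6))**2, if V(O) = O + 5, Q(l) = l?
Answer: 289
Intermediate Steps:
H(P, T) = 2 - P
V(O) = 5 + O
(V(8) + H(Q(-2), -6))**2 = ((5 + 8) + (2 - 1*(-2)))**2 = (13 + (2 + 2))**2 = (13 + 4)**2 = 17**2 = 289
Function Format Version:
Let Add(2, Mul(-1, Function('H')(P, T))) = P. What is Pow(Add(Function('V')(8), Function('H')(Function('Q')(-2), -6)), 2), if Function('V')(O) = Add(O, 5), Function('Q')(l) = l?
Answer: 289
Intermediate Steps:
Function('H')(P, T) = Add(2, Mul(-1, P))
Function('V')(O) = Add(5, O)
Pow(Add(Function('V')(8), Function('H')(Function('Q')(-2), -6)), 2) = Pow(Add(Add(5, 8), Add(2, Mul(-1, -2))), 2) = Pow(Add(13, Add(2, 2)), 2) = Pow(Add(13, 4), 2) = Pow(17, 2) = 289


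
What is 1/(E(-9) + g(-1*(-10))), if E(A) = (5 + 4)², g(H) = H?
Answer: 1/91 ≈ 0.010989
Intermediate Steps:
E(A) = 81 (E(A) = 9² = 81)
1/(E(-9) + g(-1*(-10))) = 1/(81 - 1*(-10)) = 1/(81 + 10) = 1/91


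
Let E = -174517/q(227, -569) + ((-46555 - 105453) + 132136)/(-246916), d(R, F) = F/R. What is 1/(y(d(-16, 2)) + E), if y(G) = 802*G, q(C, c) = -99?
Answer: 24444684/40642427329 ≈ 0.00060146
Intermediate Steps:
E = 10773251725/6111171 (E = -174517/(-99) + ((-46555 - 105453) + 132136)/(-246916) = -174517*(-1/99) + (-152008 + 132136)*(-1/246916) = 174517/99 - 19872*(-1/246916) = 174517/99 + 4968/61729 = 10773251725/6111171 ≈ 1762.9)
1/(y(d(-16, 2)) + E) = 1/(802*(2/(-16)) + 10773251725/6111171) = 1/(802*(2*(-1/16)) + 10773251725/6111171) = 1/(802*(-1/8) + 10773251725/6111171) = 1/(-401/4 + 10773251725/6111171) = 1/(40642427329/24444684) = 24444684/40642427329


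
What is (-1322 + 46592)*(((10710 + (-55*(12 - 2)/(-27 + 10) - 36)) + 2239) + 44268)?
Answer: 44030824290/17 ≈ 2.5900e+9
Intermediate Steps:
(-1322 + 46592)*(((10710 + (-55*(12 - 2)/(-27 + 10) - 36)) + 2239) + 44268) = 45270*(((10710 + (-550/(-17) - 36)) + 2239) + 44268) = 45270*(((10710 + (-550*(-1)/17 - 36)) + 2239) + 44268) = 45270*(((10710 + (-55*(-10/17) - 36)) + 2239) + 44268) = 45270*(((10710 + (550/17 - 36)) + 2239) + 44268) = 45270*(((10710 - 62/17) + 2239) + 44268) = 45270*((182008/17 + 2239) + 44268) = 45270*(220071/17 + 44268) = 45270*(972627/17) = 44030824290/17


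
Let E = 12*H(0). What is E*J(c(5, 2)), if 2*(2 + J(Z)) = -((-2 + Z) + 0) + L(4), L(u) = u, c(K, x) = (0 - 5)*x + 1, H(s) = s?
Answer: 0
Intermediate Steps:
c(K, x) = 1 - 5*x (c(K, x) = -5*x + 1 = 1 - 5*x)
E = 0 (E = 12*0 = 0)
J(Z) = 1 - Z/2 (J(Z) = -2 + (-((-2 + Z) + 0) + 4)/2 = -2 + (-(-2 + Z) + 4)/2 = -2 + ((2 - Z) + 4)/2 = -2 + (6 - Z)/2 = -2 + (3 - Z/2) = 1 - Z/2)
E*J(c(5, 2)) = 0*(1 - (1 - 5*2)/2) = 0*(1 - (1 - 10)/2) = 0*(1 - 1/2*(-9)) = 0*(1 + 9/2) = 0*(11/2) = 0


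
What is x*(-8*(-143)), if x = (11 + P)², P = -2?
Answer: 92664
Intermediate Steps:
x = 81 (x = (11 - 2)² = 9² = 81)
x*(-8*(-143)) = 81*(-8*(-143)) = 81*1144 = 92664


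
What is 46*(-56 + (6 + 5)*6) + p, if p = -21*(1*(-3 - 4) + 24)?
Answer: 103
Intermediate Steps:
p = -357 (p = -21*(1*(-7) + 24) = -21*(-7 + 24) = -21*17 = -357)
46*(-56 + (6 + 5)*6) + p = 46*(-56 + (6 + 5)*6) - 357 = 46*(-56 + 11*6) - 357 = 46*(-56 + 66) - 357 = 46*10 - 357 = 460 - 357 = 103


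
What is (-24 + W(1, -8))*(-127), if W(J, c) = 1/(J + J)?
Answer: 5969/2 ≈ 2984.5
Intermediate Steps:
W(J, c) = 1/(2*J)
(-24 + W(1, -8))*(-127) = (-24 + (½)/1)*(-127) = (-24 + (½)*1)*(-127) = (-24 + ½)*(-127) = -47/2*(-127) = 5969/2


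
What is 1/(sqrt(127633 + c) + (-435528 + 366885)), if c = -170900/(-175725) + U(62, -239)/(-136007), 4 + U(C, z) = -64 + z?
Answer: -65622241433529/4504385501509350893 - 291*sqrt(1377494664500068202)/4504385501509350893 ≈ -1.4644e-5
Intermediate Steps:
U(C, z) = -68 + z (U(C, z) = -4 + (-64 + z) = -68 + z)
c = 931901755/955993203 (c = -170900/(-175725) + (-68 - 239)/(-136007) = -170900*(-1/175725) - 307*(-1/136007) = 6836/7029 + 307/136007 = 931901755/955993203 ≈ 0.97480)
1/(sqrt(127633 + c) + (-435528 + 366885)) = 1/(sqrt(127633 + 931901755/955993203) + (-435528 + 366885)) = 1/(sqrt(122017212380254/955993203) - 68643) = 1/(97*sqrt(1377494664500068202)/318664401 - 68643) = 1/(-68643 + 97*sqrt(1377494664500068202)/318664401)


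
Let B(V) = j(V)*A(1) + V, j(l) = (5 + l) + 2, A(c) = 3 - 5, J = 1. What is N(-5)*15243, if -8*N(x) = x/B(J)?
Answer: -5081/8 ≈ -635.13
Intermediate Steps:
A(c) = -2
j(l) = 7 + l
B(V) = -14 - V (B(V) = (7 + V)*(-2) + V = (-14 - 2*V) + V = -14 - V)
N(x) = x/120 (N(x) = -x/(8*(-14 - 1*1)) = -x/(8*(-14 - 1)) = -x/(8*(-15)) = -x*(-1)/(8*15) = -(-1)*x/120 = x/120)
N(-5)*15243 = ((1/120)*(-5))*15243 = -1/24*15243 = -5081/8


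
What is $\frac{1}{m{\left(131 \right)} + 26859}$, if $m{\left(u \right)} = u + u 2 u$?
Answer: $\frac{1}{61312} \approx 1.631 \cdot 10^{-5}$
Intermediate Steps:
$m{\left(u \right)} = u + 2 u^{2}$
$\frac{1}{m{\left(131 \right)} + 26859} = \frac{1}{131 \left(1 + 2 \cdot 131\right) + 26859} = \frac{1}{131 \left(1 + 262\right) + 26859} = \frac{1}{131 \cdot 263 + 26859} = \frac{1}{34453 + 26859} = \frac{1}{61312}$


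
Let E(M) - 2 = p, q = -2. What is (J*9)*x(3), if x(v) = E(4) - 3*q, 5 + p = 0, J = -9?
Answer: -243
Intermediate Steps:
p = -5 (p = -5 + 0 = -5)
E(M) = -3 (E(M) = 2 - 5 = -3)
x(v) = 3 (x(v) = -3 - 3*(-2) = -3 + 6 = 3)
(J*9)*x(3) = -9*9*3 = -81*3 = -243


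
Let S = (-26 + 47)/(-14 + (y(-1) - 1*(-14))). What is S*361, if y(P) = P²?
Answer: 7581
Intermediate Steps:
S = 21 (S = (-26 + 47)/(-14 + ((-1)² - 1*(-14))) = 21/(-14 + (1 + 14)) = 21/(-14 + 15) = 21/1 = 21*1 = 21)
S*361 = 21*361 = 7581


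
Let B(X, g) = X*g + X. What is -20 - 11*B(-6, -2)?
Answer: -86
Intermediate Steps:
B(X, g) = X + X*g
-20 - 11*B(-6, -2) = -20 - (-66)*(1 - 2) = -20 - (-66)*(-1) = -20 - 11*6 = -20 - 66 = -86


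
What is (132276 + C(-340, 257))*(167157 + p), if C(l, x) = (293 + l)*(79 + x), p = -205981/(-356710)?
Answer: 3472782888785142/178355 ≈ 1.9471e+10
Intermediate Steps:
p = 205981/356710 (p = -205981*(-1/356710) = 205981/356710 ≈ 0.57745)
C(l, x) = (79 + x)*(293 + l)
(132276 + C(-340, 257))*(167157 + p) = (132276 + (23147 + 79*(-340) + 293*257 - 340*257))*(167157 + 205981/356710) = (132276 + (23147 - 26860 + 75301 - 87380))*(59626779451/356710) = (132276 - 15792)*(59626779451/356710) = 116484*(59626779451/356710) = 3472782888785142/178355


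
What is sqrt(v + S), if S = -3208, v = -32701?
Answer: I*sqrt(35909) ≈ 189.5*I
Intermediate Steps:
sqrt(v + S) = sqrt(-32701 - 3208) = sqrt(-35909) = I*sqrt(35909)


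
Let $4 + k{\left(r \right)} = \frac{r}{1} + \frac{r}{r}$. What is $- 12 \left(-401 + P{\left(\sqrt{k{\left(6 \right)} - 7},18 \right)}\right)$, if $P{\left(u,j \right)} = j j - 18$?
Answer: $1140$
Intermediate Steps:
$k{\left(r \right)} = -3 + r$ ($k{\left(r \right)} = -4 + \left(\frac{r}{1} + \frac{r}{r}\right) = -4 + \left(r 1 + 1\right) = -4 + \left(r + 1\right) = -4 + \left(1 + r\right) = -3 + r$)
$P{\left(u,j \right)} = -18 + j^{2}$ ($P{\left(u,j \right)} = j^{2} - 18 = -18 + j^{2}$)
$- 12 \left(-401 + P{\left(\sqrt{k{\left(6 \right)} - 7},18 \right)}\right) = - 12 \left(-401 - \left(18 - 18^{2}\right)\right) = - 12 \left(-401 + \left(-18 + 324\right)\right) = - 12 \left(-401 + 306\right) = \left(-12\right) \left(-95\right) = 1140$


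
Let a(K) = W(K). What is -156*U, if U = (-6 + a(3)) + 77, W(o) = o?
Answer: -11544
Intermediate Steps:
a(K) = K
U = 74 (U = (-6 + 3) + 77 = -3 + 77 = 74)
-156*U = -156*74 = -11544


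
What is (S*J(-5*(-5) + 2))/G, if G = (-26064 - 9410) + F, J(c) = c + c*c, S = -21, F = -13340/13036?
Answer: 51739884/115613101 ≈ 0.44753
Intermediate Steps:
F = -3335/3259 (F = -13340*1/13036 = -3335/3259 ≈ -1.0233)
J(c) = c + c**2
G = -115613101/3259 (G = (-26064 - 9410) - 3335/3259 = -35474 - 3335/3259 = -115613101/3259 ≈ -35475.)
(S*J(-5*(-5) + 2))/G = (-21*(-5*(-5) + 2)*(1 + (-5*(-5) + 2)))/(-115613101/3259) = -21*(25 + 2)*(1 + (25 + 2))*(-3259/115613101) = -567*(1 + 27)*(-3259/115613101) = -567*28*(-3259/115613101) = -21*756*(-3259/115613101) = -15876*(-3259/115613101) = 51739884/115613101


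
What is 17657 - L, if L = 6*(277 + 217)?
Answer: 14693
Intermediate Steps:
L = 2964 (L = 6*494 = 2964)
17657 - L = 17657 - 1*2964 = 17657 - 2964 = 14693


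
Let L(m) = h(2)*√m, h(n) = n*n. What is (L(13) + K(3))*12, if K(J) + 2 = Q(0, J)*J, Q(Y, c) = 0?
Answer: -24 + 48*√13 ≈ 149.07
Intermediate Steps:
h(n) = n²
K(J) = -2 (K(J) = -2 + 0*J = -2 + 0 = -2)
L(m) = 4*√m (L(m) = 2²*√m = 4*√m)
(L(13) + K(3))*12 = (4*√13 - 2)*12 = (-2 + 4*√13)*12 = -24 + 48*√13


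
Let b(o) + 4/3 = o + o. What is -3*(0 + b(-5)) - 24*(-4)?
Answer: 130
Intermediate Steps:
b(o) = -4/3 + 2*o (b(o) = -4/3 + (o + o) = -4/3 + 2*o)
-3*(0 + b(-5)) - 24*(-4) = -3*(0 + (-4/3 + 2*(-5))) - 24*(-4) = -3*(0 + (-4/3 - 10)) + 96 = -3*(0 - 34/3) + 96 = -3*(-34/3) + 96 = 34 + 96 = 130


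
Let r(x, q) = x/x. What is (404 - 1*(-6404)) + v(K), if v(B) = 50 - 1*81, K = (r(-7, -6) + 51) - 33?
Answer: 6777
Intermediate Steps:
r(x, q) = 1
K = 19 (K = (1 + 51) - 33 = 52 - 33 = 19)
v(B) = -31 (v(B) = 50 - 81 = -31)
(404 - 1*(-6404)) + v(K) = (404 - 1*(-6404)) - 31 = (404 + 6404) - 31 = 6808 - 31 = 6777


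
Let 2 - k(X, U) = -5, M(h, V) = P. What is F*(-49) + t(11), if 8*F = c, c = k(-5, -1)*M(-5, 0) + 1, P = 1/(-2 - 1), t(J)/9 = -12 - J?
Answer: -1193/6 ≈ -198.83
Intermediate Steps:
t(J) = -108 - 9*J (t(J) = 9*(-12 - J) = -108 - 9*J)
P = -⅓ (P = 1/(-3) = -⅓ ≈ -0.33333)
M(h, V) = -⅓
k(X, U) = 7 (k(X, U) = 2 - 1*(-5) = 2 + 5 = 7)
c = -4/3 (c = 7*(-⅓) + 1 = -7/3 + 1 = -4/3 ≈ -1.3333)
F = -⅙ (F = (⅛)*(-4/3) = -⅙ ≈ -0.16667)
F*(-49) + t(11) = -⅙*(-49) + (-108 - 9*11) = 49/6 + (-108 - 99) = 49/6 - 207 = -1193/6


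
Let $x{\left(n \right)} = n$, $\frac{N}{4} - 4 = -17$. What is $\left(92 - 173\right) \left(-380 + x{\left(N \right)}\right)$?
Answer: $34992$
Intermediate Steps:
$N = -52$ ($N = 16 + 4 \left(-17\right) = 16 - 68 = -52$)
$\left(92 - 173\right) \left(-380 + x{\left(N \right)}\right) = \left(92 - 173\right) \left(-380 - 52\right) = \left(-81\right) \left(-432\right) = 34992$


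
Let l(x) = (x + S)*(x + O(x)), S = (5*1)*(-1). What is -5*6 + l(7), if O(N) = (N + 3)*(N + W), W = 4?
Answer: 204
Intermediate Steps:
O(N) = (3 + N)*(4 + N) (O(N) = (N + 3)*(N + 4) = (3 + N)*(4 + N))
S = -5 (S = 5*(-1) = -5)
l(x) = (-5 + x)*(12 + x² + 8*x) (l(x) = (x - 5)*(x + (12 + x² + 7*x)) = (-5 + x)*(12 + x² + 8*x))
-5*6 + l(7) = -5*6 + (-60 + 7³ - 28*7 + 3*7²) = -30 + (-60 + 343 - 196 + 3*49) = -30 + (-60 + 343 - 196 + 147) = -30 + 234 = 204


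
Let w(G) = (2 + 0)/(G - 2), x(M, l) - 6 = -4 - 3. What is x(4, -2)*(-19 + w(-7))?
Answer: 173/9 ≈ 19.222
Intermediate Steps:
x(M, l) = -1 (x(M, l) = 6 + (-4 - 3) = 6 - 7 = -1)
w(G) = 2/(-2 + G)
x(4, -2)*(-19 + w(-7)) = -(-19 + 2/(-2 - 7)) = -(-19 + 2/(-9)) = -(-19 + 2*(-⅑)) = -(-19 - 2/9) = -1*(-173/9) = 173/9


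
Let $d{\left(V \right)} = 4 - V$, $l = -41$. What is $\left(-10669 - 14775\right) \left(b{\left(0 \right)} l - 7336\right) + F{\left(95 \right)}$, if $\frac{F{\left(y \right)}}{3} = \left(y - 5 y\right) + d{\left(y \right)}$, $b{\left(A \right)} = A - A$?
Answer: $186655771$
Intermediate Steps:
$b{\left(A \right)} = 0$
$F{\left(y \right)} = 12 - 15 y$ ($F{\left(y \right)} = 3 \left(\left(y - 5 y\right) - \left(-4 + y\right)\right) = 3 \left(- 4 y - \left(-4 + y\right)\right) = 3 \left(4 - 5 y\right) = 12 - 15 y$)
$\left(-10669 - 14775\right) \left(b{\left(0 \right)} l - 7336\right) + F{\left(95 \right)} = \left(-10669 - 14775\right) \left(0 \left(-41\right) - 7336\right) + \left(12 - 1425\right) = - 25444 \left(0 - 7336\right) + \left(12 - 1425\right) = \left(-25444\right) \left(-7336\right) - 1413 = 186657184 - 1413 = 186655771$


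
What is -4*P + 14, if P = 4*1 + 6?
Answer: -26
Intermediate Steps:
P = 10 (P = 4 + 6 = 10)
-4*P + 14 = -4*10 + 14 = -40 + 14 = -26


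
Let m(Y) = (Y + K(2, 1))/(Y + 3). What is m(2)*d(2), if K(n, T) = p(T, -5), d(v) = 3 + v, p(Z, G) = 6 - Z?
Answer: 7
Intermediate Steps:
K(n, T) = 6 - T
m(Y) = (5 + Y)/(3 + Y) (m(Y) = (Y + (6 - 1*1))/(Y + 3) = (Y + (6 - 1))/(3 + Y) = (Y + 5)/(3 + Y) = (5 + Y)/(3 + Y))
m(2)*d(2) = ((5 + 2)/(3 + 2))*(3 + 2) = (7/5)*5 = 7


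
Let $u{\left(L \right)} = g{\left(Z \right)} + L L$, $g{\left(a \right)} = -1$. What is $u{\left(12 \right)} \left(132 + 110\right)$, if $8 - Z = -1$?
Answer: $34606$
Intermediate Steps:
$Z = 9$ ($Z = 8 - -1 = 8 + 1 = 9$)
$u{\left(L \right)} = -1 + L^{2}$ ($u{\left(L \right)} = -1 + L L = -1 + L^{2}$)
$u{\left(12 \right)} \left(132 + 110\right) = \left(-1 + 12^{2}\right) \left(132 + 110\right) = \left(-1 + 144\right) 242 = 143 \cdot 242 = 34606$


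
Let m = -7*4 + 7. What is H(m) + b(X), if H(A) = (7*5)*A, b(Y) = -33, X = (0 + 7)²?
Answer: -768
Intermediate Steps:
X = 49 (X = 7² = 49)
m = -21 (m = -28 + 7 = -21)
H(A) = 35*A
H(m) + b(X) = 35*(-21) - 33 = -735 - 33 = -768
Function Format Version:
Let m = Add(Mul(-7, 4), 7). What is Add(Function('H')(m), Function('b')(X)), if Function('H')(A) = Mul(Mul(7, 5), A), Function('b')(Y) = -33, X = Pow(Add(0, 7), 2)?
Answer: -768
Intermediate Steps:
X = 49 (X = Pow(7, 2) = 49)
m = -21 (m = Add(-28, 7) = -21)
Function('H')(A) = Mul(35, A)
Add(Function('H')(m), Function('b')(X)) = Add(Mul(35, -21), -33) = Add(-735, -33) = -768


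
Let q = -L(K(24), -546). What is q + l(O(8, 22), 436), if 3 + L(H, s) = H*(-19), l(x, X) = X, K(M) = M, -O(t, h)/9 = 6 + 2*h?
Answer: 895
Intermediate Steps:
O(t, h) = -54 - 18*h (O(t, h) = -9*(6 + 2*h) = -54 - 18*h)
L(H, s) = -3 - 19*H (L(H, s) = -3 + H*(-19) = -3 - 19*H)
q = 459 (q = -(-3 - 19*24) = -(-3 - 456) = -1*(-459) = 459)
q + l(O(8, 22), 436) = 459 + 436 = 895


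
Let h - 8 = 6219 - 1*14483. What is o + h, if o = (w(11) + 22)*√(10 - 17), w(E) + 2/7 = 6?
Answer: -8256 + 194*I*√7/7 ≈ -8256.0 + 73.325*I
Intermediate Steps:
h = -8256 (h = 8 + (6219 - 1*14483) = 8 + (6219 - 14483) = 8 - 8264 = -8256)
w(E) = 40/7 (w(E) = -2/7 + 6 = 40/7)
o = 194*I*√7/7 (o = (40/7 + 22)*√(10 - 17) = 194*√(-7)/7 = 194*(I*√7)/7 = 194*I*√7/7 ≈ 73.325*I)
o + h = 194*I*√7/7 - 8256 = -8256 + 194*I*√7/7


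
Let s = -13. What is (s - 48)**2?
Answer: 3721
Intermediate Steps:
(s - 48)**2 = (-13 - 48)**2 = (-61)**2 = 3721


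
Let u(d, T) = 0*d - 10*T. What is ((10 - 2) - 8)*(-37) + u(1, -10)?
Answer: 100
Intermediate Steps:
u(d, T) = -10*T (u(d, T) = 0 - 10*T = -10*T)
((10 - 2) - 8)*(-37) + u(1, -10) = ((10 - 2) - 8)*(-37) - 10*(-10) = (8 - 8)*(-37) + 100 = 0*(-37) + 100 = 0 + 100 = 100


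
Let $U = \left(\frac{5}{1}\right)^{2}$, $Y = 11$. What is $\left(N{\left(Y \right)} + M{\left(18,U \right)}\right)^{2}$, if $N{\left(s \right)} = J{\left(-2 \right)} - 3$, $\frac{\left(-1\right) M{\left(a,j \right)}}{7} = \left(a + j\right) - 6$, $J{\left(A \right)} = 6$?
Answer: $65536$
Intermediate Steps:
$U = 25$ ($U = \left(5 \cdot 1\right)^{2} = 5^{2} = 25$)
$M{\left(a,j \right)} = 42 - 7 a - 7 j$ ($M{\left(a,j \right)} = - 7 \left(\left(a + j\right) - 6\right) = - 7 \left(-6 + a + j\right) = 42 - 7 a - 7 j$)
$N{\left(s \right)} = 3$ ($N{\left(s \right)} = 6 - 3 = 3$)
$\left(N{\left(Y \right)} + M{\left(18,U \right)}\right)^{2} = \left(3 - 259\right)^{2} = \left(-256\right)^{2} = 65536$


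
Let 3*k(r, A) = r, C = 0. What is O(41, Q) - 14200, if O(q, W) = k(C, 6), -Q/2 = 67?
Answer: -14200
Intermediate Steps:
Q = -134 (Q = -2*67 = -134)
k(r, A) = r/3
O(q, W) = 0 (O(q, W) = (⅓)*0 = 0)
O(41, Q) - 14200 = 0 - 14200 = -14200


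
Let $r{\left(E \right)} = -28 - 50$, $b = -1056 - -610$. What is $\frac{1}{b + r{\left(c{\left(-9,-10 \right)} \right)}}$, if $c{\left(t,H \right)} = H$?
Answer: $- \frac{1}{524} \approx -0.0019084$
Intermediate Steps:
$b = -446$ ($b = -1056 + 610 = -446$)
$r{\left(E \right)} = -78$
$\frac{1}{b + r{\left(c{\left(-9,-10 \right)} \right)}} = \frac{1}{-446 - 78} = \frac{1}{-524} = - \frac{1}{524}$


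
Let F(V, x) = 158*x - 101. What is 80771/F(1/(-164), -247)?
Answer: -80771/39127 ≈ -2.0643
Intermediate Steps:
F(V, x) = -101 + 158*x
80771/F(1/(-164), -247) = 80771/(-101 + 158*(-247)) = 80771/(-101 - 39026) = 80771/(-39127) = 80771*(-1/39127) = -80771/39127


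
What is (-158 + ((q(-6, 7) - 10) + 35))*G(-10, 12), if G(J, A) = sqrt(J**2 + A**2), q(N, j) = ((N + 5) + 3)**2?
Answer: -258*sqrt(61) ≈ -2015.0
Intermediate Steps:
q(N, j) = (8 + N)**2 (q(N, j) = ((5 + N) + 3)**2 = (8 + N)**2)
G(J, A) = sqrt(A**2 + J**2)
(-158 + ((q(-6, 7) - 10) + 35))*G(-10, 12) = (-158 + (((8 - 6)**2 - 10) + 35))*sqrt(12**2 + (-10)**2) = (-158 + ((2**2 - 10) + 35))*sqrt(144 + 100) = (-158 + ((4 - 10) + 35))*sqrt(244) = (-158 + (-6 + 35))*(2*sqrt(61)) = (-158 + 29)*(2*sqrt(61)) = -258*sqrt(61)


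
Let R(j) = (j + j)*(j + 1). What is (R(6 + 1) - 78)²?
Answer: 1156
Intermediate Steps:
R(j) = 2*j*(1 + j) (R(j) = (2*j)*(1 + j) = 2*j*(1 + j))
(R(6 + 1) - 78)² = (2*(6 + 1)*(1 + (6 + 1)) - 78)² = (2*7*(1 + 7) - 78)² = (2*7*8 - 78)² = (112 - 78)² = 34² = 1156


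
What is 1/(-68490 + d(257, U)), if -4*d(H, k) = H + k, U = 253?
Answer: -2/137235 ≈ -1.4574e-5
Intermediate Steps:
d(H, k) = -H/4 - k/4 (d(H, k) = -(H + k)/4 = -H/4 - k/4)
1/(-68490 + d(257, U)) = 1/(-68490 + (-1/4*257 - 1/4*253)) = 1/(-68490 + (-257/4 - 253/4)) = 1/(-68490 - 255/2) = 1/(-137235/2) = -2/137235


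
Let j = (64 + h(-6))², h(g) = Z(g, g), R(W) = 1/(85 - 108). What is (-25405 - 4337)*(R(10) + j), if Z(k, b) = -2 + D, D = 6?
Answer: -3163091442/23 ≈ -1.3753e+8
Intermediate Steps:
Z(k, b) = 4 (Z(k, b) = -2 + 6 = 4)
R(W) = -1/23 (R(W) = 1/(-23) = -1/23)
h(g) = 4
j = 4624 (j = (64 + 4)² = 68² = 4624)
(-25405 - 4337)*(R(10) + j) = (-25405 - 4337)*(-1/23 + 4624) = -29742*106351/23 = -3163091442/23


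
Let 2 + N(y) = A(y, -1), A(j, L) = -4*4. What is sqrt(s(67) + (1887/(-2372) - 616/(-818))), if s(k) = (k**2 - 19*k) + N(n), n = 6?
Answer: sqrt(752469125730089)/485074 ≈ 56.550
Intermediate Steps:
A(j, L) = -16
N(y) = -18 (N(y) = -2 - 16 = -18)
s(k) = -18 + k**2 - 19*k (s(k) = (k**2 - 19*k) - 18 = -18 + k**2 - 19*k)
sqrt(s(67) + (1887/(-2372) - 616/(-818))) = sqrt((-18 + 67**2 - 19*67) + (1887/(-2372) - 616/(-818))) = sqrt((-18 + 4489 - 1273) + (1887*(-1/2372) - 616*(-1/818))) = sqrt(3198 + (-1887/2372 + 308/409)) = sqrt(3198 - 41207/970148) = sqrt(3102492097/970148) = sqrt(752469125730089)/485074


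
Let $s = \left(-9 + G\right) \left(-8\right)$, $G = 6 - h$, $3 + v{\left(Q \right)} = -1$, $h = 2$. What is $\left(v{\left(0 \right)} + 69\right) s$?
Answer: $2600$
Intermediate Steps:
$v{\left(Q \right)} = -4$ ($v{\left(Q \right)} = -3 - 1 = -4$)
$G = 4$ ($G = 6 - 2 = 4$)
$s = 40$ ($s = \left(-9 + 4\right) \left(-8\right) = \left(-5\right) \left(-8\right) = 40$)
$\left(v{\left(0 \right)} + 69\right) s = \left(-4 + 69\right) 40 = 65 \cdot 40 = 2600$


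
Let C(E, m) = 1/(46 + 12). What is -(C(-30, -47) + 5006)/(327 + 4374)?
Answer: -96783/90886 ≈ -1.0649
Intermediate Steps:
C(E, m) = 1/58
-(C(-30, -47) + 5006)/(327 + 4374) = -(1/58 + 5006)/(327 + 4374) = -290349/(58*4701) = -1*96783/90886 = -96783/90886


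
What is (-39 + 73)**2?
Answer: 1156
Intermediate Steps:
(-39 + 73)**2 = 34**2 = 1156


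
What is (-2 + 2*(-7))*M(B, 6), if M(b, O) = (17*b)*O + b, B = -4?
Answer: 6592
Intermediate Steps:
M(b, O) = b + 17*O*b (M(b, O) = 17*O*b + b = b + 17*O*b)
(-2 + 2*(-7))*M(B, 6) = (-2 + 2*(-7))*(-4*(1 + 17*6)) = (-2 - 14)*(-4*(1 + 102)) = -(-64)*103 = -16*(-412) = 6592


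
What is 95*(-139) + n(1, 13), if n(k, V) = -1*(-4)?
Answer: -13201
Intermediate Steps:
n(k, V) = 4
95*(-139) + n(1, 13) = 95*(-139) + 4 = -13205 + 4 = -13201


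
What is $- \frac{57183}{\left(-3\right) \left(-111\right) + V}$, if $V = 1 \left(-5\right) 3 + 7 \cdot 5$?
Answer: $- \frac{57183}{353} \approx -161.99$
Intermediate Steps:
$V = 20$ ($V = \left(-5\right) 3 + 35 = -15 + 35 = 20$)
$- \frac{57183}{\left(-3\right) \left(-111\right) + V} = - \frac{57183}{\left(-3\right) \left(-111\right) + 20} = - \frac{57183}{333 + 20} = - \frac{57183}{353}$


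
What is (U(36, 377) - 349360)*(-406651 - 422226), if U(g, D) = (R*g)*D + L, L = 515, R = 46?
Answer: -228328260559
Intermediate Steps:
U(g, D) = 515 + 46*D*g (U(g, D) = (46*g)*D + 515 = 46*D*g + 515 = 515 + 46*D*g)
(U(36, 377) - 349360)*(-406651 - 422226) = ((515 + 46*377*36) - 349360)*(-406651 - 422226) = ((515 + 624312) - 349360)*(-828877) = (624827 - 349360)*(-828877) = 275467*(-828877) = -228328260559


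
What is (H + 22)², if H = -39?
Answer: 289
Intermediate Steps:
(H + 22)² = (-39 + 22)² = (-17)² = 289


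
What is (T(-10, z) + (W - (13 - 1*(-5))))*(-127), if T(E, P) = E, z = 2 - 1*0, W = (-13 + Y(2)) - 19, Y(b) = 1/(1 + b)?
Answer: 22733/3 ≈ 7577.7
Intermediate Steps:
W = -95/3 (W = (-13 + 1/(1 + 2)) - 19 = (-13 + 1/3) - 19 = (-13 + ⅓) - 19 = -38/3 - 19 = -95/3 ≈ -31.667)
z = 2 (z = 2 + 0 = 2)
(T(-10, z) + (W - (13 - 1*(-5))))*(-127) = (-10 + (-95/3 - (13 - 1*(-5))))*(-127) = (-10 + (-95/3 - (13 + 5)))*(-127) = (-10 + (-95/3 - 1*18))*(-127) = (-10 + (-95/3 - 18))*(-127) = (-10 - 149/3)*(-127) = -179/3*(-127) = 22733/3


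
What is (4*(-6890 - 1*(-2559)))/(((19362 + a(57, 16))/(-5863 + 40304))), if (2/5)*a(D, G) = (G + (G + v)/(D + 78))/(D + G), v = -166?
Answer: -392002915788/12721169 ≈ -30815.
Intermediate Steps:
a(D, G) = 5*(G + (-166 + G)/(78 + D))/(2*(D + G)) (a(D, G) = 5*((G + (G - 166)/(D + 78))/(D + G))/2 = 5*((G + (-166 + G)/(78 + D))/(D + G))/2 = 5*(G + (-166 + G)/(78 + D))/(2*(D + G)))
(4*(-6890 - 1*(-2559)))/(((19362 + a(57, 16))/(-5863 + 40304))) = (4*(-6890 - 1*(-2559)))/(((19362 + 5*(-166 + 79*16 + 57*16)/(2*(57**2 + 78*57 + 78*16 + 57*16)))/(-5863 + 40304))) = (4*(-6890 + 2559))/(((19362 + 5*(-166 + 1264 + 912)/(2*(3249 + 4446 + 1248 + 912)))/34441)) = (4*(-4331))/(((19362 + (5/2)*2010/9855)*(1/34441))) = -17324*34441/(19362 + (5/2)*(1/9855)*2010) = -17324*34441/(19362 + 335/657) = -17324/((12721169/657)*(1/34441)) = -17324/12721169/22627737 = -17324*22627737/12721169 = -392002915788/12721169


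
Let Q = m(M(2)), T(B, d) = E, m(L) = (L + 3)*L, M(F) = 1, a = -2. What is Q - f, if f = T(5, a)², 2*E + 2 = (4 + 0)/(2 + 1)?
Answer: 35/9 ≈ 3.8889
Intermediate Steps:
m(L) = L*(3 + L) (m(L) = (3 + L)*L = L*(3 + L))
E = -⅓ (E = -1 + ((4 + 0)/(2 + 1))/2 = -1 + (4/3)/2 = -1 + (4*(⅓))/2 = -1 + (½)*(4/3) = -1 + ⅔ = -⅓ ≈ -0.33333)
T(B, d) = -⅓
Q = 4 (Q = 1*(3 + 1) = 1*4 = 4)
f = ⅑ (f = (-⅓)² = ⅑ ≈ 0.11111)
Q - f = 4 - 1*⅑ = 4 - ⅑ = 35/9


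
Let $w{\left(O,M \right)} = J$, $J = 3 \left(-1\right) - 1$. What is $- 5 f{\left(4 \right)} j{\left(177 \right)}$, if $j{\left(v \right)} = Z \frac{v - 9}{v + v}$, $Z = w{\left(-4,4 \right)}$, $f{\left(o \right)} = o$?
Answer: $\frac{2240}{59} \approx 37.966$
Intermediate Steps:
$J = -4$ ($J = -3 - 1 = -4$)
$w{\left(O,M \right)} = -4$
$Z = -4$
$j{\left(v \right)} = - \frac{2 \left(-9 + v\right)}{v}$ ($j{\left(v \right)} = - 4 \frac{v - 9}{v + v} = - 4 \frac{-9 + v}{2 v} = - \frac{2 \left(-9 + v\right)}{v}$)
$- 5 f{\left(4 \right)} j{\left(177 \right)} = \left(-5\right) 4 \left(-2 + \frac{18}{177}\right) = - 20 \left(-2 + 18 \cdot \frac{1}{177}\right) = - 20 \left(-2 + \frac{6}{59}\right) = \left(-20\right) \left(- \frac{112}{59}\right) = \frac{2240}{59}$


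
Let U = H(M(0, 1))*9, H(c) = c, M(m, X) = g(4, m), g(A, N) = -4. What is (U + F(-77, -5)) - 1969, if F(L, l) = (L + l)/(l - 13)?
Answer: -18004/9 ≈ -2000.4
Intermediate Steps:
F(L, l) = (L + l)/(-13 + l)
M(m, X) = -4
U = -36 (U = -4*9 = -36)
(U + F(-77, -5)) - 1969 = (-36 + (-77 - 5)/(-13 - 5)) - 1969 = (-36 - 82/(-18)) - 1969 = (-36 - 1/18*(-82)) - 1969 = (-36 + 41/9) - 1969 = -283/9 - 1969 = -18004/9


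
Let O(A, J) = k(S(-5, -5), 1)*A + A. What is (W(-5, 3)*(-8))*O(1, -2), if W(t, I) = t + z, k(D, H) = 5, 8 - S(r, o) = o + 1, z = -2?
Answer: 336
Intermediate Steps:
S(r, o) = 7 - o (S(r, o) = 8 - (o + 1) = 8 - (1 + o) = 8 + (-1 - o) = 7 - o)
O(A, J) = 6*A (O(A, J) = 5*A + A = 6*A)
W(t, I) = -2 + t (W(t, I) = t - 2 = -2 + t)
(W(-5, 3)*(-8))*O(1, -2) = ((-2 - 5)*(-8))*(6*1) = -7*(-8)*6 = 56*6 = 336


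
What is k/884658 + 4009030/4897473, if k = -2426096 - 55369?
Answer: -2868762458735/1444196223078 ≈ -1.9864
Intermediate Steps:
k = -2481465
k/884658 + 4009030/4897473 = -2481465/884658 + 4009030/4897473 = -2481465*1/884658 + 4009030*(1/4897473) = -827155/294886 + 4009030/4897473 = -2868762458735/1444196223078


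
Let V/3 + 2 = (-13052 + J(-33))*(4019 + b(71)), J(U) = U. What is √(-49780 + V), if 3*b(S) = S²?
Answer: 6*I*√6216031 ≈ 14959.0*I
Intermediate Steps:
b(S) = S²/3
V = -223727336 (V = -6 + 3*((-13052 - 33)*(4019 + (⅓)*71²)) = -6 + 3*(-13085*(4019 + (⅓)*5041)) = -6 + 3*(-13085*(4019 + 5041/3)) = -6 + 3*(-13085*17098/3) = -6 + 3*(-223727330/3) = -6 - 223727330 = -223727336)
√(-49780 + V) = √(-49780 - 223727336) = √(-223777116) = 6*I*√6216031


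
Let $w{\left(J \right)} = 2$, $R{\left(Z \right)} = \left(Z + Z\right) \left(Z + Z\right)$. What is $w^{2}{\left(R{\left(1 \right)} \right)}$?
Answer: $4$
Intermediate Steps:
$R{\left(Z \right)} = 4 Z^{2}$ ($R{\left(Z \right)} = 2 Z 2 Z = 4 Z^{2}$)
$w^{2}{\left(R{\left(1 \right)} \right)} = 2^{2} = 4$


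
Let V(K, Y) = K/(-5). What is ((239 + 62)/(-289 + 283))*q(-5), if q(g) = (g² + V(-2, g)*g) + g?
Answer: -903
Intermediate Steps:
V(K, Y) = -K/5 (V(K, Y) = K*(-⅕) = -K/5)
q(g) = g² + 7*g/5 (q(g) = (g² + (-⅕*(-2))*g) + g = (g² + 2*g/5) + g = g² + 7*g/5)
((239 + 62)/(-289 + 283))*q(-5) = ((239 + 62)/(-289 + 283))*((⅕)*(-5)*(7 + 5*(-5))) = (301/(-6))*((⅕)*(-5)*(7 - 25)) = (301*(-⅙))*((⅕)*(-5)*(-18)) = -301/6*18 = -903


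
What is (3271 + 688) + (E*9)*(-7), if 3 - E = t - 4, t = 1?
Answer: 3581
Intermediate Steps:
E = 6 (E = 3 - (1 - 4) = 3 - 1*(-3) = 3 + 3 = 6)
(3271 + 688) + (E*9)*(-7) = (3271 + 688) + (6*9)*(-7) = 3959 + 54*(-7) = 3959 - 378 = 3581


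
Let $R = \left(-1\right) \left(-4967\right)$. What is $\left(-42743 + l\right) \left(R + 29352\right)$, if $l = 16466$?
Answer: $-901800363$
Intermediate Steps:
$R = 4967$
$\left(-42743 + l\right) \left(R + 29352\right) = \left(-42743 + 16466\right) \left(4967 + 29352\right) = \left(-26277\right) 34319 = -901800363$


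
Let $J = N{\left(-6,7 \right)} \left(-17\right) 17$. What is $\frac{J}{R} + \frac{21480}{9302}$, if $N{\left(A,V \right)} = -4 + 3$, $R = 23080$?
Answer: $\frac{249223339}{107345080} \approx 2.3217$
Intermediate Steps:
$N{\left(A,V \right)} = -1$
$J = 289$ ($J = \left(-1\right) \left(-17\right) 17 = 17 \cdot 17 = 289$)
$\frac{J}{R} + \frac{21480}{9302} = \frac{289}{23080} + \frac{21480}{9302} = 289 \cdot \frac{1}{23080} + 21480 \cdot \frac{1}{9302} = \frac{289}{23080} + \frac{10740}{4651} = \frac{249223339}{107345080}$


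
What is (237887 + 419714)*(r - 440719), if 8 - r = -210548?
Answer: -151355418963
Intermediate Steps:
r = 210556 (r = 8 - 1*(-210548) = 8 + 210548 = 210556)
(237887 + 419714)*(r - 440719) = (237887 + 419714)*(210556 - 440719) = 657601*(-230163) = -151355418963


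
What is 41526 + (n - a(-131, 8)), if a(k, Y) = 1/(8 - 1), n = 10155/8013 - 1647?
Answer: 745638687/18697 ≈ 39880.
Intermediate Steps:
n = -4395752/2671 (n = 10155*(1/8013) - 1647 = 3385/2671 - 1647 = -4395752/2671 ≈ -1645.7)
a(k, Y) = ⅐ (a(k, Y) = 1/7 = ⅐)
41526 + (n - a(-131, 8)) = 41526 + (-4395752/2671 - 1*⅐) = 41526 + (-4395752/2671 - ⅐) = 41526 - 30772935/18697 = 745638687/18697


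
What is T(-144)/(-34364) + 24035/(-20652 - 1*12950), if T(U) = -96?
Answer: -205678237/288674782 ≈ -0.71249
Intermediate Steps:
T(-144)/(-34364) + 24035/(-20652 - 1*12950) = -96/(-34364) + 24035/(-20652 - 1*12950) = -96*(-1/34364) + 24035/(-20652 - 12950) = 24/8591 + 24035/(-33602) = 24/8591 + 24035*(-1/33602) = 24/8591 - 24035/33602 = -205678237/288674782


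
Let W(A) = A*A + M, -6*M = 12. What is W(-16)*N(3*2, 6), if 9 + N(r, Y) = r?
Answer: -762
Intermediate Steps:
M = -2 (M = -1/6*12 = -2)
N(r, Y) = -9 + r
W(A) = -2 + A**2 (W(A) = A*A - 2 = A**2 - 2 = -2 + A**2)
W(-16)*N(3*2, 6) = (-2 + (-16)**2)*(-9 + 3*2) = (-2 + 256)*(-9 + 6) = 254*(-3) = -762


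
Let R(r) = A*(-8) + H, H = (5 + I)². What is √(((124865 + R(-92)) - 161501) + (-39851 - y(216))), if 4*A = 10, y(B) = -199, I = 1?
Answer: 4*I*√4767 ≈ 276.17*I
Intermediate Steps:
H = 36 (H = (5 + 1)² = 6² = 36)
A = 5/2 (A = (¼)*10 = 5/2 ≈ 2.5000)
R(r) = 16 (R(r) = (5/2)*(-8) + 36 = -20 + 36 = 16)
√(((124865 + R(-92)) - 161501) + (-39851 - y(216))) = √(((124865 + 16) - 161501) + (-39851 - 1*(-199))) = √((124881 - 161501) + (-39851 + 199)) = √(-36620 - 39652) = √(-76272) = 4*I*√4767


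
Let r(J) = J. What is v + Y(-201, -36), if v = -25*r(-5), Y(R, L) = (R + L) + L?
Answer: -148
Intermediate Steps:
Y(R, L) = R + 2*L (Y(R, L) = (L + R) + L = R + 2*L)
v = 125 (v = -25*(-5) = 125)
v + Y(-201, -36) = 125 + (-201 + 2*(-36)) = 125 + (-201 - 72) = 125 - 273 = -148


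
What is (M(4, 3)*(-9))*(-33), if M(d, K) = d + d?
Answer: 2376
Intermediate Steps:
M(d, K) = 2*d
(M(4, 3)*(-9))*(-33) = ((2*4)*(-9))*(-33) = (8*(-9))*(-33) = -72*(-33) = 2376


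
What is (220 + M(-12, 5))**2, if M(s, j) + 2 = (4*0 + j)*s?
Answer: 24964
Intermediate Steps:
M(s, j) = -2 + j*s (M(s, j) = -2 + (4*0 + j)*s = -2 + (0 + j)*s = -2 + j*s)
(220 + M(-12, 5))**2 = (220 + (-2 + 5*(-12)))**2 = (220 + (-2 - 60))**2 = (220 - 62)**2 = 158**2 = 24964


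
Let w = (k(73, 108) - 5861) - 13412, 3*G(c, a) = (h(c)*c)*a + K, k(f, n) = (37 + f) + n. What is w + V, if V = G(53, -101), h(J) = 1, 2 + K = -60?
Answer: -20860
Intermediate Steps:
K = -62 (K = -2 - 60 = -62)
k(f, n) = 37 + f + n
G(c, a) = -62/3 + a*c/3 (G(c, a) = ((1*c)*a - 62)/3 = (c*a - 62)/3 = (a*c - 62)/3 = (-62 + a*c)/3 = -62/3 + a*c/3)
V = -1805 (V = -62/3 + (⅓)*(-101)*53 = -62/3 - 5353/3 = -1805)
w = -19055 (w = ((37 + 73 + 108) - 5861) - 13412 = (218 - 5861) - 13412 = -5643 - 13412 = -19055)
w + V = -19055 - 1805 = -20860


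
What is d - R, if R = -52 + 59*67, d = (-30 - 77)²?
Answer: 7548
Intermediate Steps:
d = 11449 (d = (-107)² = 11449)
R = 3901 (R = -52 + 3953 = 3901)
d - R = 11449 - 1*3901 = 11449 - 3901 = 7548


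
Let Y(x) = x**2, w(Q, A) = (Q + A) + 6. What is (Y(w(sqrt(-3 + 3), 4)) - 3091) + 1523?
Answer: -1468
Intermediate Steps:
w(Q, A) = 6 + A + Q (w(Q, A) = (A + Q) + 6 = 6 + A + Q)
(Y(w(sqrt(-3 + 3), 4)) - 3091) + 1523 = ((6 + 4 + sqrt(-3 + 3))**2 - 3091) + 1523 = ((6 + 4 + sqrt(0))**2 - 3091) + 1523 = ((6 + 4 + 0)**2 - 3091) + 1523 = (10**2 - 3091) + 1523 = (100 - 3091) + 1523 = -2991 + 1523 = -1468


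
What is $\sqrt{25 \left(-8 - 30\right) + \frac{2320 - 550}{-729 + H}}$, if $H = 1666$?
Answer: $\frac{2 i \sqrt{208103015}}{937} \approx 30.791 i$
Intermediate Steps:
$\sqrt{25 \left(-8 - 30\right) + \frac{2320 - 550}{-729 + H}} = \sqrt{25 \left(-8 - 30\right) + \frac{2320 - 550}{-729 + 1666}} = \sqrt{25 \left(-38\right) + \frac{1770}{937}} = \sqrt{-950 + 1770 \cdot \frac{1}{937}} = \sqrt{-950 + \frac{1770}{937}} = \sqrt{- \frac{888380}{937}} = \frac{2 i \sqrt{208103015}}{937}$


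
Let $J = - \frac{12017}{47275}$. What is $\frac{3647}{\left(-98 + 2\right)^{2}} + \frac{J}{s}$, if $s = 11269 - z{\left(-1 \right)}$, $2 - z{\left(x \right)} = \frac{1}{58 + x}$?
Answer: $\frac{2303405047}{5821056000} \approx 0.3957$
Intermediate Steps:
$z{\left(x \right)} = 2 - \frac{1}{58 + x}$
$s = \frac{642220}{57}$ ($s = 11269 - \frac{115 + 2 \left(-1\right)}{58 - 1} = 11269 - \frac{115 - 2}{57} = 11269 - \frac{1}{57} \cdot 113 = 11269 - \frac{113}{57} = \frac{642220}{57} \approx 11267.0$)
$J = - \frac{197}{775}$ ($J = \left(-12017\right) \frac{1}{47275} = - \frac{197}{775} \approx -0.25419$)
$\frac{3647}{\left(-98 + 2\right)^{2}} + \frac{J}{s} = \frac{3647}{\left(-98 + 2\right)^{2}} - \frac{197}{775 \cdot \frac{642220}{57}} = \frac{3647}{\left(-96\right)^{2}} - \frac{57}{2526500} = \frac{3647}{9216} - \frac{57}{2526500} = \frac{2303405047}{5821056000}$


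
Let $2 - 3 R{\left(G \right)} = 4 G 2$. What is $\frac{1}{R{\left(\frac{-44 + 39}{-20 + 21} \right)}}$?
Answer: $\frac{1}{14} \approx 0.071429$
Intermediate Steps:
$R{\left(G \right)} = \frac{2}{3} - \frac{8 G}{3}$ ($R{\left(G \right)} = \frac{2}{3} - \frac{4 G 2}{3} = \frac{2}{3} - \frac{4 \cdot 2 G}{3} = \frac{2}{3} - \frac{8 G}{3}$)
$\frac{1}{R{\left(\frac{-44 + 39}{-20 + 21} \right)}} = \frac{1}{\frac{2}{3} - \frac{8 \frac{-44 + 39}{-20 + 21}}{3}} = \frac{1}{\frac{2}{3} - \frac{8 \left(- \frac{5}{1}\right)}{3}} = \frac{1}{\frac{2}{3} - \frac{8 \left(\left(-5\right) 1\right)}{3}} = \frac{1}{\frac{2}{3} - - \frac{40}{3}} = \frac{1}{\frac{2}{3} + \frac{40}{3}} = \frac{1}{14}$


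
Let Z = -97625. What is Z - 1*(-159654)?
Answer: 62029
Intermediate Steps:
Z - 1*(-159654) = -97625 - 1*(-159654) = -97625 + 159654 = 62029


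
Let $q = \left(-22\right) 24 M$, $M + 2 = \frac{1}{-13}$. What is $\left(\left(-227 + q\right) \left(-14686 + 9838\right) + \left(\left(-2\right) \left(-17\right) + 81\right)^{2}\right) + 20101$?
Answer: $- \frac{54373402}{13} \approx -4.1826 \cdot 10^{6}$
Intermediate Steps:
$M = - \frac{27}{13}$ ($M = -2 + \frac{1}{-13} = -2 - \frac{1}{13} = - \frac{27}{13} \approx -2.0769$)
$q = \frac{14256}{13}$ ($q = \left(-22\right) 24 \left(- \frac{27}{13}\right) = \left(-528\right) \left(- \frac{27}{13}\right) = \frac{14256}{13} \approx 1096.6$)
$\left(\left(-227 + q\right) \left(-14686 + 9838\right) + \left(\left(-2\right) \left(-17\right) + 81\right)^{2}\right) + 20101 = \left(\left(-227 + \frac{14256}{13}\right) \left(-14686 + 9838\right) + \left(\left(-2\right) \left(-17\right) + 81\right)^{2}\right) + 20101 = \left(\frac{11305}{13} \left(-4848\right) + \left(34 + 81\right)^{2}\right) + 20101 = \left(- \frac{54806640}{13} + 115^{2}\right) + 20101 = \left(- \frac{54806640}{13} + 13225\right) + 20101 = - \frac{54634715}{13} + 20101 = - \frac{54373402}{13}$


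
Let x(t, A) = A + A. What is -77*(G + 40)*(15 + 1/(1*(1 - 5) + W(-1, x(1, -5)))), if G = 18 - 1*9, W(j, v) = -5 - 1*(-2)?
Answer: -56056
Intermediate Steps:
x(t, A) = 2*A
W(j, v) = -3 (W(j, v) = -5 + 2 = -3)
G = 9 (G = 18 - 9 = 9)
-77*(G + 40)*(15 + 1/(1*(1 - 5) + W(-1, x(1, -5)))) = -77*(9 + 40)*(15 + 1/(1*(1 - 5) - 3)) = -3773*(15 + 1/(1*(-4) - 3)) = -3773*(15 + 1/(-4 - 3)) = -3773*(15 + 1/(-7)) = -3773*(15 - ⅐) = -3773*104/7 = -77*728 = -56056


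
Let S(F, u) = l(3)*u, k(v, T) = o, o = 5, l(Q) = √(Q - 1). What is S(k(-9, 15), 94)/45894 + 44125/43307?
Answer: 44125/43307 + 47*√2/22947 ≈ 1.0218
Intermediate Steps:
l(Q) = √(-1 + Q)
k(v, T) = 5
S(F, u) = u*√2 (S(F, u) = √(-1 + 3)*u = √2*u = u*√2)
S(k(-9, 15), 94)/45894 + 44125/43307 = (94*√2)/45894 + 44125/43307 = (94*√2)*(1/45894) + 44125*(1/43307) = 47*√2/22947 + 44125/43307 = 44125/43307 + 47*√2/22947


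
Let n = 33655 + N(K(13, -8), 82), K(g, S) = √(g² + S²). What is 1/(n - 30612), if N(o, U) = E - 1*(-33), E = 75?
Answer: 1/3151 ≈ 0.00031736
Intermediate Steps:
K(g, S) = √(S² + g²)
N(o, U) = 108 (N(o, U) = 75 - 1*(-33) = 75 + 33 = 108)
n = 33763 (n = 33655 + 108 = 33763)
1/(n - 30612) = 1/(33763 - 30612) = 1/3151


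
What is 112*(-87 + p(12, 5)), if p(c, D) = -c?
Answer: -11088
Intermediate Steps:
112*(-87 + p(12, 5)) = 112*(-87 - 1*12) = 112*(-87 - 12) = 112*(-99) = -11088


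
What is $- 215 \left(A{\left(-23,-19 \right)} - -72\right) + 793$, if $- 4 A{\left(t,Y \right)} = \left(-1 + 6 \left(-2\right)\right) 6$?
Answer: $- \frac{37759}{2} \approx -18880.0$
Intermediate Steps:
$A{\left(t,Y \right)} = \frac{39}{2}$ ($A{\left(t,Y \right)} = - \frac{\left(-1 + 6 \left(-2\right)\right) 6}{4} = - \frac{\left(-1 - 12\right) 6}{4} = - \frac{\left(-13\right) 6}{4} = \left(- \frac{1}{4}\right) \left(-78\right) = \frac{39}{2}$)
$- 215 \left(A{\left(-23,-19 \right)} - -72\right) + 793 = - 215 \left(\frac{39}{2} - -72\right) + 793 = - 215 \left(\frac{39}{2} + 72\right) + 793 = \left(-215\right) \frac{183}{2} + 793 = - \frac{39345}{2} + 793 = - \frac{37759}{2}$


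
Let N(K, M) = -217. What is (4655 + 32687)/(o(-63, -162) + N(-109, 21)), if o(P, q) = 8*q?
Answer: -37342/1513 ≈ -24.681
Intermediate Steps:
(4655 + 32687)/(o(-63, -162) + N(-109, 21)) = (4655 + 32687)/(8*(-162) - 217) = 37342/(-1296 - 217) = 37342/(-1513) = 37342*(-1/1513) = -37342/1513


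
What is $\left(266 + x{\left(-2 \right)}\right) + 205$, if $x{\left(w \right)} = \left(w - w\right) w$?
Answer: $471$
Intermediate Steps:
$x{\left(w \right)} = 0$ ($x{\left(w \right)} = 0 w = 0$)
$\left(266 + x{\left(-2 \right)}\right) + 205 = \left(266 + 0\right) + 205 = 266 + 205 = 471$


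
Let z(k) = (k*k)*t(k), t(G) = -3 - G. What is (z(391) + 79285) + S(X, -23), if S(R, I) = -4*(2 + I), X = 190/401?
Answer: -60155745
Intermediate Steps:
X = 190/401 (X = 190*(1/401) = 190/401 ≈ 0.47382)
S(R, I) = -8 - 4*I
z(k) = k²*(-3 - k) (z(k) = (k*k)*(-3 - k) = k²*(-3 - k))
(z(391) + 79285) + S(X, -23) = (391²*(-3 - 1*391) + 79285) + (-8 - 4*(-23)) = (152881*(-3 - 391) + 79285) + (-8 + 92) = (152881*(-394) + 79285) + 84 = (-60235114 + 79285) + 84 = -60155829 + 84 = -60155745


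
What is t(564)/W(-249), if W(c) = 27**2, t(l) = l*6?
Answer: 376/81 ≈ 4.6420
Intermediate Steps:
t(l) = 6*l
W(c) = 729
t(564)/W(-249) = (6*564)/729 = 3384*(1/729) = 376/81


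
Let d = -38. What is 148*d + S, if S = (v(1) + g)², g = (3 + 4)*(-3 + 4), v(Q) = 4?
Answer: -5503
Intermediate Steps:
g = 7 (g = 7*1 = 7)
S = 121 (S = (4 + 7)² = 11² = 121)
148*d + S = 148*(-38) + 121 = -5624 + 121 = -5503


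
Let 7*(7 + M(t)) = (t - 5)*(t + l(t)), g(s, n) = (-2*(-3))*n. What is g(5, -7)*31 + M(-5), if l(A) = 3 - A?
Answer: -9193/7 ≈ -1313.3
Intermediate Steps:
g(s, n) = 6*n
M(t) = -64/7 + 3*t/7 (M(t) = -7 + ((t - 5)*(t + (3 - t)))/7 = -7 + ((-5 + t)*3)/7 = -7 + (-15 + 3*t)/7 = -7 + (-15/7 + 3*t/7) = -64/7 + 3*t/7)
g(5, -7)*31 + M(-5) = (6*(-7))*31 + (-64/7 + (3/7)*(-5)) = -42*31 + (-64/7 - 15/7) = -1302 - 79/7 = -9193/7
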